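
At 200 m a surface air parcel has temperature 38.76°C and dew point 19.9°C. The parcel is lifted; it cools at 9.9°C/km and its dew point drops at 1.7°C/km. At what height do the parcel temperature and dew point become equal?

2500 m

T and T_d converge at 9.9 − 1.7 = 8.2°C per km
Height above start = (38.76 − 19.9) / 8.2 = 2.3 km
LCL altitude = 200 m + 2300 m = 2500 m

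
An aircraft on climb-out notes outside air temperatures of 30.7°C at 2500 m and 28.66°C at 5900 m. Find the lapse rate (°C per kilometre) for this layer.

Γ = −ΔT/Δz = (30.7 − 28.66) / (5900 − 2500) m
  = 2.04°C / 3.4 km = 0.6°C/km

0.6°C/km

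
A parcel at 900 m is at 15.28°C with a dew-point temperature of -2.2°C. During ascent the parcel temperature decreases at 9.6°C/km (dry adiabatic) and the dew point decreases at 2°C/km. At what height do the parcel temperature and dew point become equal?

3200 m

T and T_d converge at 9.6 − 2 = 7.6°C per km
Height above start = (15.28 − (-2.2)) / 7.6 = 2.3 km
LCL altitude = 900 m + 2300 m = 3200 m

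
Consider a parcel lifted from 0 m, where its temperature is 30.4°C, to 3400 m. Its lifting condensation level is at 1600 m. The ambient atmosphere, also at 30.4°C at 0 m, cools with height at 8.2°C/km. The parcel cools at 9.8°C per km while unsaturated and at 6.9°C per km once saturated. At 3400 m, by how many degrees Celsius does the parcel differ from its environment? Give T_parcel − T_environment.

Parcel:
  From 0 m to 1600 m (dry): cools by 9.8 × 1.6 = 15.68°C, giving 14.72°C.
  From 1600 m to 3400 m (saturated): cools by 6.9 × 1.8 = 12.42°C, giving 2.3°C.
Environment:
  From 0 m to 3400 m (environment): cools by 8.2 × 3.4 = 27.88°C, giving 2.52°C.
T_parcel − T_env = 2.3 − 2.52 = -0.22°C

-0.22°C (parcel cooler than environment)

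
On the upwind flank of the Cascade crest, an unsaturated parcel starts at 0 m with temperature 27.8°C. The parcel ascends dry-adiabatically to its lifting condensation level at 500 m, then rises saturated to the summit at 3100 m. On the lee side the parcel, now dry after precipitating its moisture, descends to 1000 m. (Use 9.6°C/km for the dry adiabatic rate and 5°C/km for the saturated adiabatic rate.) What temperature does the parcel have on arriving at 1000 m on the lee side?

0 → 500 m (dry, 9.6°C/km): ΔT = -9.6 × 0.5 = -4.8°C → T = 23°C
500 → 3100 m (saturated, 5°C/km): ΔT = -5 × 2.6 = -13°C → T = 10°C
3100 → 1000 m (dry descent, 9.6°C/km): ΔT = +9.6 × 2.1 = +20.16°C → T = 30.16°C

30.16°C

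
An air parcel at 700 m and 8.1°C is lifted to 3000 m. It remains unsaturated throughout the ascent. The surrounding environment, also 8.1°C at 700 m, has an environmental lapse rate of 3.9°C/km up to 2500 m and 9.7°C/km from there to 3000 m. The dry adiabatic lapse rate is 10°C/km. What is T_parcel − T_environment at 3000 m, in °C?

Parcel:
  Dry to 3000 m: -10 × 2.3 km = -23°C, so T = -14.9°C.
Environment:
  Environment, lower layer to 2500 m: -3.9 × 1.8 km = -7.02°C, so T = 1.08°C.
  Environment, upper layer to 3000 m: -9.7 × 0.5 km = -4.85°C, so T = -3.77°C.
T_parcel − T_env = -14.9 − (-3.77) = -11.13°C

-11.13°C (parcel cooler than environment)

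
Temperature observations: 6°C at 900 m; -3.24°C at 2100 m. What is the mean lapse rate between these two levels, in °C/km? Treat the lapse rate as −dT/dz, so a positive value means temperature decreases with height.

7.7°C/km

Γ = −ΔT/Δz = (6 − (-3.24)) / (2100 − 900) m
  = 9.24°C / 1.2 km = 7.7°C/km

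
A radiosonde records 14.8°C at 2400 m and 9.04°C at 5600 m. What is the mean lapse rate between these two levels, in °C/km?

Γ = −ΔT/Δz = (14.8 − 9.04) / (5600 − 2400) m
  = 5.76°C / 3.2 km = 1.8°C/km

1.8°C/km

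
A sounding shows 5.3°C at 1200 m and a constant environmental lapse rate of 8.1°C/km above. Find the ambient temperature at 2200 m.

Environmental to 2200 m: -8.1 × 1 km = -8.1°C, so T = -2.8°C.

-2.8°C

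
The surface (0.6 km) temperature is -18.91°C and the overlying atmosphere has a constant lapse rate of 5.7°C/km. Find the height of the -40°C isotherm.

Height above start = (-18.91 − (-40)) / 5.7 = 3.7 km
Altitude = 600 m + 3700 m = 4300 m

4.3 km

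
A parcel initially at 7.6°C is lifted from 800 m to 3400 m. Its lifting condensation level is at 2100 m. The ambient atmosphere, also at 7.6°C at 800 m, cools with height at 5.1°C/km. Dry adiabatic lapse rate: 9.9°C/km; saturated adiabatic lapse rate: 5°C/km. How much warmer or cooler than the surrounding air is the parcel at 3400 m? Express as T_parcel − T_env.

Parcel:
  Dry to 2100 m: -9.9 × 1.3 km = -12.87°C, so T = -5.27°C.
  Saturated to 3400 m: -5 × 1.3 km = -6.5°C, so T = -11.77°C.
Environment:
  Environment to 3400 m: -5.1 × 2.6 km = -13.26°C, so T = -5.66°C.
T_parcel − T_env = -11.77 − (-5.66) = -6.11°C

-6.11°C (parcel cooler than environment)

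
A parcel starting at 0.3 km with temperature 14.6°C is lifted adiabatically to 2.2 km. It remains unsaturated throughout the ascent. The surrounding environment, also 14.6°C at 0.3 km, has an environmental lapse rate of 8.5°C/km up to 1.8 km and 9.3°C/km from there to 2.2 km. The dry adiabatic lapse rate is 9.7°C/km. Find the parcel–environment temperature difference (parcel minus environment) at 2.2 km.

Parcel:
  300 → 2200 m (dry, 9.7°C/km): ΔT = -9.7 × 1.9 = -18.43°C → T = -3.83°C
Environment:
  300 → 1800 m (environment, lower layer, 8.5°C/km): ΔT = -8.5 × 1.5 = -12.75°C → T = 1.85°C
  1800 → 2200 m (environment, upper layer, 9.3°C/km): ΔT = -9.3 × 0.4 = -3.72°C → T = -1.87°C
T_parcel − T_env = -3.83 − (-1.87) = -1.96°C

-1.96°C (parcel cooler than environment)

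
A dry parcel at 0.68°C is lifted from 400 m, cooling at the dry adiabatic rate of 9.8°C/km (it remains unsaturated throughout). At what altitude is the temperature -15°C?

Height above start = (0.68 − (-15)) / 9.8 = 1.6 km
Altitude = 400 m + 1600 m = 2000 m

2000 m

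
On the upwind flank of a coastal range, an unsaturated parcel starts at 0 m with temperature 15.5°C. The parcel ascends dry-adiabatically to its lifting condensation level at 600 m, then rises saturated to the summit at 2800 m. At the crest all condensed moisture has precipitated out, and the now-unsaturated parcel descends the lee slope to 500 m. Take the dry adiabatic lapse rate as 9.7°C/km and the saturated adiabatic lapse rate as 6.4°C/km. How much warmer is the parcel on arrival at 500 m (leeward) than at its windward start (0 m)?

+2.41°C

0–600 m, dry: Δz = 0.6 km ⇒ ΔT = -5.82°C; T = 9.68°C
600–2800 m, saturated: Δz = 2.2 km ⇒ ΔT = -14.08°C; T = -4.4°C
2800–500 m, dry descent: Δz = 2.3 km ⇒ ΔT = +22.31°C; T = 17.91°C
Net change vs windward start: 17.91 − 15.5 = +2.41°C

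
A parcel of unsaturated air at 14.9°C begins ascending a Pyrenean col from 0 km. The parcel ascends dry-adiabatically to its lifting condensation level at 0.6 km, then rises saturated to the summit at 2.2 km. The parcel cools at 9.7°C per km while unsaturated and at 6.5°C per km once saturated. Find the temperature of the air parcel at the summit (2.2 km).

0 → 600 m (dry, 9.7°C/km): ΔT = -9.7 × 0.6 = -5.82°C → T = 9.08°C
600 → 2200 m (saturated, 6.5°C/km): ΔT = -6.5 × 1.6 = -10.4°C → T = -1.32°C

-1.32°C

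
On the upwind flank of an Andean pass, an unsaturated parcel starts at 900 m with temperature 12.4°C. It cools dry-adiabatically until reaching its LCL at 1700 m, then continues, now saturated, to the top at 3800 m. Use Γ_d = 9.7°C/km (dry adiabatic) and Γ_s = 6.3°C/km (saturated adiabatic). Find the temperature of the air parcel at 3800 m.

-8.59°C

From 900 m to 1700 m (dry): cools by 9.7 × 0.8 = 7.76°C, giving 4.64°C.
From 1700 m to 3800 m (saturated): cools by 6.3 × 2.1 = 13.23°C, giving -8.59°C.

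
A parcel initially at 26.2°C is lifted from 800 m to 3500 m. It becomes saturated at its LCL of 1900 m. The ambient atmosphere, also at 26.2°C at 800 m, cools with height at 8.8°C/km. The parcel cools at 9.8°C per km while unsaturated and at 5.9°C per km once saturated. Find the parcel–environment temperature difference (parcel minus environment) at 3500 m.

+3.54°C (parcel warmer than environment)

Parcel:
  Dry to 1900 m: -9.8 × 1.1 km = -10.78°C, so T = 15.42°C.
  Saturated to 3500 m: -5.9 × 1.6 km = -9.44°C, so T = 5.98°C.
Environment:
  Environment to 3500 m: -8.8 × 2.7 km = -23.76°C, so T = 2.44°C.
T_parcel − T_env = 5.98 − 2.44 = +3.54°C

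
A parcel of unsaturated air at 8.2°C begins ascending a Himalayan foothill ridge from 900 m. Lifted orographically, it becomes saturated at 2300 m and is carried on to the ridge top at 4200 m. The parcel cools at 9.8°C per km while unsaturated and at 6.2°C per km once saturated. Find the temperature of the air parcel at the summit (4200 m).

900 → 2300 m (dry, 9.8°C/km): ΔT = -9.8 × 1.4 = -13.72°C → T = -5.52°C
2300 → 4200 m (saturated, 6.2°C/km): ΔT = -6.2 × 1.9 = -11.78°C → T = -17.3°C

-17.3°C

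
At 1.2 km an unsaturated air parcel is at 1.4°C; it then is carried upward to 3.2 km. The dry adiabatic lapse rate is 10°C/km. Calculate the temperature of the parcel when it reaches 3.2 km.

1200–3200 m, dry adiabatic: Δz = 2 km ⇒ ΔT = -20°C; T = -18.6°C

-18.6°C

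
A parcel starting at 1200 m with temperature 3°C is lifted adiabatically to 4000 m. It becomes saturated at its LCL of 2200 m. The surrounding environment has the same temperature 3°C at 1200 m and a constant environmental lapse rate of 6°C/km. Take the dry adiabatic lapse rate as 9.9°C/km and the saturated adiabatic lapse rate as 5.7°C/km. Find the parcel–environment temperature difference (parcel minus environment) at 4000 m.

-3.36°C (parcel cooler than environment)

Parcel:
  Dry to 2200 m: -9.9 × 1 km = -9.9°C, so T = -6.9°C.
  Saturated to 4000 m: -5.7 × 1.8 km = -10.26°C, so T = -17.16°C.
Environment:
  Environment to 4000 m: -6 × 2.8 km = -16.8°C, so T = -13.8°C.
T_parcel − T_env = -17.16 − (-13.8) = -3.36°C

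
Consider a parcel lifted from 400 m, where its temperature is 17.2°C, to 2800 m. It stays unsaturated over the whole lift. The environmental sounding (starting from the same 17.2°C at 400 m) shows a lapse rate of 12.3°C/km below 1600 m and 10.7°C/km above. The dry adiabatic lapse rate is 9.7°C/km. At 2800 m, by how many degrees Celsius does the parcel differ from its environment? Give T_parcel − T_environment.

Parcel:
  400–2800 m, dry: Δz = 2.4 km ⇒ ΔT = -23.28°C; T = -6.08°C
Environment:
  400–1600 m, environment, lower layer: Δz = 1.2 km ⇒ ΔT = -14.76°C; T = 2.44°C
  1600–2800 m, environment, upper layer: Δz = 1.2 km ⇒ ΔT = -12.84°C; T = -10.4°C
T_parcel − T_env = -6.08 − (-10.4) = +4.32°C

+4.32°C (parcel warmer than environment)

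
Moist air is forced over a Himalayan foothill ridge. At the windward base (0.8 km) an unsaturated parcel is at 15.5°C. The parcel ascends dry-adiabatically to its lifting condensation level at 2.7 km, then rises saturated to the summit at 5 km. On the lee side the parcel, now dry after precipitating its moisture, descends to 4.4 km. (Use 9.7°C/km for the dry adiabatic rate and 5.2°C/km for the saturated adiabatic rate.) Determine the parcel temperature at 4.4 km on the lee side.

-9.07°C

From 800 m to 2700 m (dry): cools by 9.7 × 1.9 = 18.43°C, giving -2.93°C.
From 2700 m to 5000 m (saturated): cools by 5.2 × 2.3 = 11.96°C, giving -14.89°C.
From 5000 m to 4400 m (dry descent): warms by 9.7 × 0.6 = 5.82°C, giving -9.07°C.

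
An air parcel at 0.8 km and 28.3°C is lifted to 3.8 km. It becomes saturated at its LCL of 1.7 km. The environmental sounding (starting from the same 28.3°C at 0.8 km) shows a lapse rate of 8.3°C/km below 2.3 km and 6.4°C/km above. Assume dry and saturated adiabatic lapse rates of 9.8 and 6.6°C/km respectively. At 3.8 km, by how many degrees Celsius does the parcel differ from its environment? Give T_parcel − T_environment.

-0.63°C (parcel cooler than environment)

Parcel:
  800 → 1700 m (dry, 9.8°C/km): ΔT = -9.8 × 0.9 = -8.82°C → T = 19.48°C
  1700 → 3800 m (saturated, 6.6°C/km): ΔT = -6.6 × 2.1 = -13.86°C → T = 5.62°C
Environment:
  800 → 2300 m (environment, lower layer, 8.3°C/km): ΔT = -8.3 × 1.5 = -12.45°C → T = 15.85°C
  2300 → 3800 m (environment, upper layer, 6.4°C/km): ΔT = -6.4 × 1.5 = -9.6°C → T = 6.25°C
T_parcel − T_env = 5.62 − 6.25 = -0.63°C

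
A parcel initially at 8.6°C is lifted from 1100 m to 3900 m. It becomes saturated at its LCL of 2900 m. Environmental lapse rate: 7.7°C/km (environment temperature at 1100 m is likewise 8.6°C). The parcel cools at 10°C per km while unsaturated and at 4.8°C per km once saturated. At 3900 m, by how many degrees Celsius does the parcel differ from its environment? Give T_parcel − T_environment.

-1.24°C (parcel cooler than environment)

Parcel:
  From 1100 m to 2900 m (dry): cools by 10 × 1.8 = 18°C, giving -9.4°C.
  From 2900 m to 3900 m (saturated): cools by 4.8 × 1 = 4.8°C, giving -14.2°C.
Environment:
  From 1100 m to 3900 m (environment): cools by 7.7 × 2.8 = 21.56°C, giving -12.96°C.
T_parcel − T_env = -14.2 − (-12.96) = -1.24°C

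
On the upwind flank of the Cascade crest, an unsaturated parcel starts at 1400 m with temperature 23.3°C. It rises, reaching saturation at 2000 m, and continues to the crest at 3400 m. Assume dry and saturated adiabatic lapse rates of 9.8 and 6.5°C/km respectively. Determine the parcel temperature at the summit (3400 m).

8.32°C

Dry to 2000 m: -9.8 × 0.6 km = -5.88°C, so T = 17.42°C.
Saturated to 3400 m: -6.5 × 1.4 km = -9.1°C, so T = 8.32°C.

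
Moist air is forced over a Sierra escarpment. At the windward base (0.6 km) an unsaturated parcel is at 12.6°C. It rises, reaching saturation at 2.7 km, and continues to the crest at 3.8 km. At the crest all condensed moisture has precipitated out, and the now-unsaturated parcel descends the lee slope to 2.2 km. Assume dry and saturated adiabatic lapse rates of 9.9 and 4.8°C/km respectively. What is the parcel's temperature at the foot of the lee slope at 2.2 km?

2.37°C

600–2700 m, dry: Δz = 2.1 km ⇒ ΔT = -20.79°C; T = -8.19°C
2700–3800 m, saturated: Δz = 1.1 km ⇒ ΔT = -5.28°C; T = -13.47°C
3800–2200 m, dry descent: Δz = 1.6 km ⇒ ΔT = +15.84°C; T = 2.37°C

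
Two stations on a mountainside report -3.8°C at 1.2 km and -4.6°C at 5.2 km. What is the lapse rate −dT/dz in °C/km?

Γ = −ΔT/Δz = (-3.8 − (-4.6)) / (5200 − 1200) m
  = 0.8°C / 4 km = 0.2°C/km

0.2°C/km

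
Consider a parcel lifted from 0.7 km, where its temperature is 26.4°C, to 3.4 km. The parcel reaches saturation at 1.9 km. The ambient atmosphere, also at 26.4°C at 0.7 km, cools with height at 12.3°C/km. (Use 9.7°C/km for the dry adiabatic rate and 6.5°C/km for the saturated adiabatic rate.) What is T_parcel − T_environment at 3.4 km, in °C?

+11.82°C (parcel warmer than environment)

Parcel:
  700 → 1900 m (dry, 9.7°C/km): ΔT = -9.7 × 1.2 = -11.64°C → T = 14.76°C
  1900 → 3400 m (saturated, 6.5°C/km): ΔT = -6.5 × 1.5 = -9.75°C → T = 5.01°C
Environment:
  700 → 3400 m (environment, 12.3°C/km): ΔT = -12.3 × 2.7 = -33.21°C → T = -6.81°C
T_parcel − T_env = 5.01 − (-6.81) = +11.82°C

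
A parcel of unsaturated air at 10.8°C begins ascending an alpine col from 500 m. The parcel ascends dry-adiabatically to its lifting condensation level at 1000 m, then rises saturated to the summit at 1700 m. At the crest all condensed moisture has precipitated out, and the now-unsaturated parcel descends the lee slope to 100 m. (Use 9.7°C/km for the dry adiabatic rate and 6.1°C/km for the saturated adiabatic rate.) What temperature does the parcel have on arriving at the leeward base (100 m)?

500 → 1000 m (dry, 9.7°C/km): ΔT = -9.7 × 0.5 = -4.85°C → T = 5.95°C
1000 → 1700 m (saturated, 6.1°C/km): ΔT = -6.1 × 0.7 = -4.27°C → T = 1.68°C
1700 → 100 m (dry descent, 9.7°C/km): ΔT = +9.7 × 1.6 = +15.52°C → T = 17.2°C

17.2°C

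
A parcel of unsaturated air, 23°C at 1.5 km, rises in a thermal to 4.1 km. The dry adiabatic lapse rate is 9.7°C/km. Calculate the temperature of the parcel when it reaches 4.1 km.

-2.22°C

1500–4100 m, dry adiabatic: Δz = 2.6 km ⇒ ΔT = -25.22°C; T = -2.22°C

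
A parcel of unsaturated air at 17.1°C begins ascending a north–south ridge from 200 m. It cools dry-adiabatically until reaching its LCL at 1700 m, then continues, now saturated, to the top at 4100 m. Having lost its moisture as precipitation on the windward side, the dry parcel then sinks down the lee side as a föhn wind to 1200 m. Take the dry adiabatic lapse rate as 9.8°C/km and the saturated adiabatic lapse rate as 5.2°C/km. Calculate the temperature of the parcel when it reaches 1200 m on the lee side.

Dry to 1700 m: -9.8 × 1.5 km = -14.7°C, so T = 2.4°C.
Saturated to 4100 m: -5.2 × 2.4 km = -12.48°C, so T = -10.08°C.
Dry descent to 1200 m: +9.8 × 2.9 km = +28.42°C, so T = 18.34°C.

18.34°C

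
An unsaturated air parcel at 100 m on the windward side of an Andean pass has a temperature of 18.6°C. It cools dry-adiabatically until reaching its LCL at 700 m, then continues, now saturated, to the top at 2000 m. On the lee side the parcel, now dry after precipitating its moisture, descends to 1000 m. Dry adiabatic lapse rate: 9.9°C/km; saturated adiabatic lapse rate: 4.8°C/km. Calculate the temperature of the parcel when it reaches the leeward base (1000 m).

Dry to 700 m: -9.9 × 0.6 km = -5.94°C, so T = 12.66°C.
Saturated to 2000 m: -4.8 × 1.3 km = -6.24°C, so T = 6.42°C.
Dry descent to 1000 m: +9.9 × 1 km = +9.9°C, so T = 16.32°C.

16.32°C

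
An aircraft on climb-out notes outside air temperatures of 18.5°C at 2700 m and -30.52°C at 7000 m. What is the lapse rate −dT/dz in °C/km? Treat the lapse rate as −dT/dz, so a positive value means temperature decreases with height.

Γ = −ΔT/Δz = (18.5 − (-30.52)) / (7000 − 2700) m
  = 49.02°C / 4.3 km = 11.4°C/km

11.4°C/km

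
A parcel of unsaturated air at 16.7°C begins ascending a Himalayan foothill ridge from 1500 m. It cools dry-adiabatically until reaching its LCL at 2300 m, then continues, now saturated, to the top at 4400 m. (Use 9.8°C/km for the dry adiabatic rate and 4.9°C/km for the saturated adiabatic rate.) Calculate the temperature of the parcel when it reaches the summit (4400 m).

1500 → 2300 m (dry, 9.8°C/km): ΔT = -9.8 × 0.8 = -7.84°C → T = 8.86°C
2300 → 4400 m (saturated, 4.9°C/km): ΔT = -4.9 × 2.1 = -10.29°C → T = -1.43°C

-1.43°C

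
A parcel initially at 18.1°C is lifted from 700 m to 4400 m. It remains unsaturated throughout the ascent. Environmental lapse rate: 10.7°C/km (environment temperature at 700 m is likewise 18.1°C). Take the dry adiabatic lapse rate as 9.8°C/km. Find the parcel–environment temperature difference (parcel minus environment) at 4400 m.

Parcel:
  From 700 m to 4400 m (dry): cools by 9.8 × 3.7 = 36.26°C, giving -18.16°C.
Environment:
  From 700 m to 4400 m (environment): cools by 10.7 × 3.7 = 39.59°C, giving -21.49°C.
T_parcel − T_env = -18.16 − (-21.49) = +3.33°C

+3.33°C (parcel warmer than environment)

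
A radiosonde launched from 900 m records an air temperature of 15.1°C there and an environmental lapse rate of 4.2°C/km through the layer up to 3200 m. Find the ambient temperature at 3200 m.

5.44°C

900 → 3200 m (environmental, 4.2°C/km): ΔT = -4.2 × 2.3 = -9.66°C → T = 5.44°C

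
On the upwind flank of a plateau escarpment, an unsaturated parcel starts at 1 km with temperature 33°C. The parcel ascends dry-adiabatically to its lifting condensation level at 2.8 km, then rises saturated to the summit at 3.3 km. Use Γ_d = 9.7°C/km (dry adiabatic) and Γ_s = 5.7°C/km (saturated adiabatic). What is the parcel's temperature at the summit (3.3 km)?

1000–2800 m, dry: Δz = 1.8 km ⇒ ΔT = -17.46°C; T = 15.54°C
2800–3300 m, saturated: Δz = 0.5 km ⇒ ΔT = -2.85°C; T = 12.69°C

12.69°C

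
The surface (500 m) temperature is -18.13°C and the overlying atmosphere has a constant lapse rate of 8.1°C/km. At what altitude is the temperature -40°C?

3200 m

Height above start = (-18.13 − (-40)) / 8.1 = 2.7 km
Altitude = 500 m + 2700 m = 3200 m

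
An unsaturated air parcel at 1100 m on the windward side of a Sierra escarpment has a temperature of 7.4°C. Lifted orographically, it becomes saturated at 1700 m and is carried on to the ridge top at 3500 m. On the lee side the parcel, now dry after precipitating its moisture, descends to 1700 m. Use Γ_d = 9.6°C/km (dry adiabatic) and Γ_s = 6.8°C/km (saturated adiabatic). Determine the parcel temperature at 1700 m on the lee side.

6.68°C

1100 → 1700 m (dry, 9.6°C/km): ΔT = -9.6 × 0.6 = -5.76°C → T = 1.64°C
1700 → 3500 m (saturated, 6.8°C/km): ΔT = -6.8 × 1.8 = -12.24°C → T = -10.6°C
3500 → 1700 m (dry descent, 9.6°C/km): ΔT = +9.6 × 1.8 = +17.28°C → T = 6.68°C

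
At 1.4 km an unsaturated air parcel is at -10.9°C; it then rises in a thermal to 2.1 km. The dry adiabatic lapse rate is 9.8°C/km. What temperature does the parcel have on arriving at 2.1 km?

1400–2100 m, dry adiabatic: Δz = 0.7 km ⇒ ΔT = -6.86°C; T = -17.76°C

-17.76°C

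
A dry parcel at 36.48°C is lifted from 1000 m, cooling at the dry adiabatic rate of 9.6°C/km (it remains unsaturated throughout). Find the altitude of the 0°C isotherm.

Height above start = (36.48 − 0) / 9.6 = 3.8 km
Altitude = 1000 m + 3800 m = 4800 m

4800 m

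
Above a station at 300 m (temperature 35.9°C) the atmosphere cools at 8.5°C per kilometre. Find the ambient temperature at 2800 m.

Environmental to 2800 m: -8.5 × 2.5 km = -21.25°C, so T = 14.65°C.

14.65°C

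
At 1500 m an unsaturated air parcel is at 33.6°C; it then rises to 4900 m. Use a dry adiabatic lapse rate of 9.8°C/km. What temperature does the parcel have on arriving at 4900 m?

0.28°C

Dry adiabatic to 4900 m: -9.8 × 3.4 km = -33.32°C, so T = 0.28°C.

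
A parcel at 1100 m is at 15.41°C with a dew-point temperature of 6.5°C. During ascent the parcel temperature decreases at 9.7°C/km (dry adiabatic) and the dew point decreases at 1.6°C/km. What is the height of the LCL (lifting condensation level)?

T and T_d converge at 9.7 − 1.6 = 8.1°C per km
Height above start = (15.41 − 6.5) / 8.1 = 1.1 km
LCL altitude = 1100 m + 1100 m = 2200 m

2200 m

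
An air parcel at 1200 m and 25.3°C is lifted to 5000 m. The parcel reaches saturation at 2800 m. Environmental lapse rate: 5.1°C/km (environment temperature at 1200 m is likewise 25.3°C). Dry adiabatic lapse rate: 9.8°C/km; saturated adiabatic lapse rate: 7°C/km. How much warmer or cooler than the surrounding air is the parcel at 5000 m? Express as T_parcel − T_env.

-11.7°C (parcel cooler than environment)

Parcel:
  From 1200 m to 2800 m (dry): cools by 9.8 × 1.6 = 15.68°C, giving 9.62°C.
  From 2800 m to 5000 m (saturated): cools by 7 × 2.2 = 15.4°C, giving -5.78°C.
Environment:
  From 1200 m to 5000 m (environment): cools by 5.1 × 3.8 = 19.38°C, giving 5.92°C.
T_parcel − T_env = -5.78 − 5.92 = -11.7°C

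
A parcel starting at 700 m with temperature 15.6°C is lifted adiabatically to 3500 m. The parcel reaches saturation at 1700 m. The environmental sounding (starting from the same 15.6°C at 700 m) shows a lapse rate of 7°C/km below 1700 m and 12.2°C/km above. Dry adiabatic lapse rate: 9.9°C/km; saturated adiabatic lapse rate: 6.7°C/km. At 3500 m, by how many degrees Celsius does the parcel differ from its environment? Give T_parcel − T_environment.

Parcel:
  From 700 m to 1700 m (dry): cools by 9.9 × 1 = 9.9°C, giving 5.7°C.
  From 1700 m to 3500 m (saturated): cools by 6.7 × 1.8 = 12.06°C, giving -6.36°C.
Environment:
  From 700 m to 1700 m (environment, lower layer): cools by 7 × 1 = 7°C, giving 8.6°C.
  From 1700 m to 3500 m (environment, upper layer): cools by 12.2 × 1.8 = 21.96°C, giving -13.36°C.
T_parcel − T_env = -6.36 − (-13.36) = +7°C

+7°C (parcel warmer than environment)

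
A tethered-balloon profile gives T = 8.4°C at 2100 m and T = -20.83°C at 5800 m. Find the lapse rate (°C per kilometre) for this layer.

Γ = −ΔT/Δz = (8.4 − (-20.83)) / (5800 − 2100) m
  = 29.23°C / 3.7 km = 7.9°C/km

7.9°C/km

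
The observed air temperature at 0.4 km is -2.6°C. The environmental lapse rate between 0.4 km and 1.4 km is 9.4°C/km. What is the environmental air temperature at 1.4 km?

400–1400 m, environmental: Δz = 1 km ⇒ ΔT = -9.4°C; T = -12°C

-12°C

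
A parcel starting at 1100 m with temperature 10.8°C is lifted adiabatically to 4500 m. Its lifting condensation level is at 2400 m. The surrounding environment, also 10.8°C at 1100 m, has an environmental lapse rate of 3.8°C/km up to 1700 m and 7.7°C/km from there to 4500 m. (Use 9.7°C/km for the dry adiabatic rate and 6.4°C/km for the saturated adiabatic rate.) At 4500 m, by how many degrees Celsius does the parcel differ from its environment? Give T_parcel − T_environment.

-2.21°C (parcel cooler than environment)

Parcel:
  1100–2400 m, dry: Δz = 1.3 km ⇒ ΔT = -12.61°C; T = -1.81°C
  2400–4500 m, saturated: Δz = 2.1 km ⇒ ΔT = -13.44°C; T = -15.25°C
Environment:
  1100–1700 m, environment, lower layer: Δz = 0.6 km ⇒ ΔT = -2.28°C; T = 8.52°C
  1700–4500 m, environment, upper layer: Δz = 2.8 km ⇒ ΔT = -21.56°C; T = -13.04°C
T_parcel − T_env = -15.25 − (-13.04) = -2.21°C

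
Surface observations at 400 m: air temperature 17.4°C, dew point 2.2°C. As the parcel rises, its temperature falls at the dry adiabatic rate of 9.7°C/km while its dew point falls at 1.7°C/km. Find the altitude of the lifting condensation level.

2300 m

T and T_d converge at 9.7 − 1.7 = 8°C per km
Height above start = (17.4 − 2.2) / 8 = 1.9 km
LCL altitude = 400 m + 1900 m = 2300 m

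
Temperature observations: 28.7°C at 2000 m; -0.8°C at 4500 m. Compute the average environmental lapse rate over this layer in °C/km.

Γ = −ΔT/Δz = (28.7 − (-0.8)) / (4500 − 2000) m
  = 29.5°C / 2.5 km = 11.8°C/km

11.8°C/km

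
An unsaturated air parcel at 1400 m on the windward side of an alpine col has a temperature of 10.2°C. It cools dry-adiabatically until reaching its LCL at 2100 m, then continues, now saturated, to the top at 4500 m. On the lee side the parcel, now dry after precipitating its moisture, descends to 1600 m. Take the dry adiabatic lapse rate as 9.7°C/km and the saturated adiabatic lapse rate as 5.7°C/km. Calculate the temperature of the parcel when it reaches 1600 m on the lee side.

1400–2100 m, dry: Δz = 0.7 km ⇒ ΔT = -6.79°C; T = 3.41°C
2100–4500 m, saturated: Δz = 2.4 km ⇒ ΔT = -13.68°C; T = -10.27°C
4500–1600 m, dry descent: Δz = 2.9 km ⇒ ΔT = +28.13°C; T = 17.86°C

17.86°C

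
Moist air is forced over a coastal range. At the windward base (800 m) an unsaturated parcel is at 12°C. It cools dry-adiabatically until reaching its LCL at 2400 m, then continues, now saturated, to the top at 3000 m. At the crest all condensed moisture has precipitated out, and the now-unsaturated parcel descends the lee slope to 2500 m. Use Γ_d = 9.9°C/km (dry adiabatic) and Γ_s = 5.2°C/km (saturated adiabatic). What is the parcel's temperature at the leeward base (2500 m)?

Dry to 2400 m: -9.9 × 1.6 km = -15.84°C, so T = -3.84°C.
Saturated to 3000 m: -5.2 × 0.6 km = -3.12°C, so T = -6.96°C.
Dry descent to 2500 m: +9.9 × 0.5 km = +4.95°C, so T = -2.01°C.

-2.01°C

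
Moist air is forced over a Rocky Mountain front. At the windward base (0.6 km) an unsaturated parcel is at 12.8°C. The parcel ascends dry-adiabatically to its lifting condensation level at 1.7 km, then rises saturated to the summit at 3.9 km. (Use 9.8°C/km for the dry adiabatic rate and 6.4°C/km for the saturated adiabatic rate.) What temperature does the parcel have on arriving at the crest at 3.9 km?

-12.06°C

600–1700 m, dry: Δz = 1.1 km ⇒ ΔT = -10.78°C; T = 2.02°C
1700–3900 m, saturated: Δz = 2.2 km ⇒ ΔT = -14.08°C; T = -12.06°C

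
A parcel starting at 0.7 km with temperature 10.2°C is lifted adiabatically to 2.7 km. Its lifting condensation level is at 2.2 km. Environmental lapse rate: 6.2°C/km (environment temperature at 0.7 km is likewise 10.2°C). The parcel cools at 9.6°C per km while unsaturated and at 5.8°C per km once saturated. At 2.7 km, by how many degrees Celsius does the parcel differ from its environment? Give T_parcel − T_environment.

-4.9°C (parcel cooler than environment)

Parcel:
  700 → 2200 m (dry, 9.6°C/km): ΔT = -9.6 × 1.5 = -14.4°C → T = -4.2°C
  2200 → 2700 m (saturated, 5.8°C/km): ΔT = -5.8 × 0.5 = -2.9°C → T = -7.1°C
Environment:
  700 → 2700 m (environment, 6.2°C/km): ΔT = -6.2 × 2 = -12.4°C → T = -2.2°C
T_parcel − T_env = -7.1 − (-2.2) = -4.9°C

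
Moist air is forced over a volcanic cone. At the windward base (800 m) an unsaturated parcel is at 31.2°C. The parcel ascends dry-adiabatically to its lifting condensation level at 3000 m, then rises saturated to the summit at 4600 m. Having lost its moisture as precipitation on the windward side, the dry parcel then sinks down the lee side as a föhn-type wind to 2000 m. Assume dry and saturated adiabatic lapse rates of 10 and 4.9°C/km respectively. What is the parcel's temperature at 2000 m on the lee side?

From 800 m to 3000 m (dry): cools by 10 × 2.2 = 22°C, giving 9.2°C.
From 3000 m to 4600 m (saturated): cools by 4.9 × 1.6 = 7.84°C, giving 1.36°C.
From 4600 m to 2000 m (dry descent): warms by 10 × 2.6 = 26°C, giving 27.36°C.

27.36°C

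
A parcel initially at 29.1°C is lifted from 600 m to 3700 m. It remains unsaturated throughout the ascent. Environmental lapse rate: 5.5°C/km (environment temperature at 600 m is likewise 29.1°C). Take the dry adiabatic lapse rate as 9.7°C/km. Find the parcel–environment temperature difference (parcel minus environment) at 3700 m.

Parcel:
  600–3700 m, dry: Δz = 3.1 km ⇒ ΔT = -30.07°C; T = -0.97°C
Environment:
  600–3700 m, environment: Δz = 3.1 km ⇒ ΔT = -17.05°C; T = 12.05°C
T_parcel − T_env = -0.97 − 12.05 = -13.02°C

-13.02°C (parcel cooler than environment)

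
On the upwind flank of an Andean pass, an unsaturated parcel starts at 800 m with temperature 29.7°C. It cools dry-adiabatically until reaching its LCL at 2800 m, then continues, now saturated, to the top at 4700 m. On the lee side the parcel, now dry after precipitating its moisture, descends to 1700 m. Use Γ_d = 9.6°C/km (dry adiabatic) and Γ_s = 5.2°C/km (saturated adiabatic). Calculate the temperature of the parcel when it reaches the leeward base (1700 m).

From 800 m to 2800 m (dry): cools by 9.6 × 2 = 19.2°C, giving 10.5°C.
From 2800 m to 4700 m (saturated): cools by 5.2 × 1.9 = 9.88°C, giving 0.62°C.
From 4700 m to 1700 m (dry descent): warms by 9.6 × 3 = 28.8°C, giving 29.42°C.

29.42°C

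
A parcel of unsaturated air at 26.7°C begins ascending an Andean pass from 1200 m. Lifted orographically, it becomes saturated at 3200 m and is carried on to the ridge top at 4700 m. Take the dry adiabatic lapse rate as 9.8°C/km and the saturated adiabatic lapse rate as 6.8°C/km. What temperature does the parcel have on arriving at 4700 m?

Dry to 3200 m: -9.8 × 2 km = -19.6°C, so T = 7.1°C.
Saturated to 4700 m: -6.8 × 1.5 km = -10.2°C, so T = -3.1°C.

-3.1°C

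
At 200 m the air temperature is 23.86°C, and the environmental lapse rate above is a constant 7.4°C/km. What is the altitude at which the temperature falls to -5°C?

Height above start = (23.86 − (-5)) / 7.4 = 3.9 km
Altitude = 200 m + 3900 m = 4100 m

4100 m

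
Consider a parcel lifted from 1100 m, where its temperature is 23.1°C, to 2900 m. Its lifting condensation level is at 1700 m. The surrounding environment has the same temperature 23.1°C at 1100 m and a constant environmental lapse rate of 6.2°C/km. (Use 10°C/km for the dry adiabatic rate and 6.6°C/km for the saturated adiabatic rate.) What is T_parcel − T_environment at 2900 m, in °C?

Parcel:
  Dry to 1700 m: -10 × 0.6 km = -6°C, so T = 17.1°C.
  Saturated to 2900 m: -6.6 × 1.2 km = -7.92°C, so T = 9.18°C.
Environment:
  Environment to 2900 m: -6.2 × 1.8 km = -11.16°C, so T = 11.94°C.
T_parcel − T_env = 9.18 − 11.94 = -2.76°C

-2.76°C (parcel cooler than environment)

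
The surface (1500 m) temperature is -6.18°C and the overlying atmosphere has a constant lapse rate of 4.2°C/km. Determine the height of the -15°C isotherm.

Height above start = (-6.18 − (-15)) / 4.2 = 2.1 km
Altitude = 1500 m + 2100 m = 3600 m

3600 m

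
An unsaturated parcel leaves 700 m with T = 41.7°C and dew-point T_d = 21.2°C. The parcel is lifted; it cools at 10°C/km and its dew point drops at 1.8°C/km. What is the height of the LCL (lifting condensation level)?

3200 m

T and T_d converge at 10 − 1.8 = 8.2°C per km
Height above start = (41.7 − 21.2) / 8.2 = 2.5 km
LCL altitude = 700 m + 2500 m = 3200 m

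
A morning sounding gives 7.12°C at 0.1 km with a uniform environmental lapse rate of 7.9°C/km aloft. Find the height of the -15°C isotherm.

Height above start = (7.12 − (-15)) / 7.9 = 2.8 km
Altitude = 100 m + 2800 m = 2900 m

2.9 km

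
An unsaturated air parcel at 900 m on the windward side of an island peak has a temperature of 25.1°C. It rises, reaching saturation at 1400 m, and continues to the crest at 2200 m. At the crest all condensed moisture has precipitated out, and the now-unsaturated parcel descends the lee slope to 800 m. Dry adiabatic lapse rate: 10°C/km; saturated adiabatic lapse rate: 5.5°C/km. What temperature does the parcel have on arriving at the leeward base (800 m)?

29.7°C

900–1400 m, dry: Δz = 0.5 km ⇒ ΔT = -5°C; T = 20.1°C
1400–2200 m, saturated: Δz = 0.8 km ⇒ ΔT = -4.4°C; T = 15.7°C
2200–800 m, dry descent: Δz = 1.4 km ⇒ ΔT = +14°C; T = 29.7°C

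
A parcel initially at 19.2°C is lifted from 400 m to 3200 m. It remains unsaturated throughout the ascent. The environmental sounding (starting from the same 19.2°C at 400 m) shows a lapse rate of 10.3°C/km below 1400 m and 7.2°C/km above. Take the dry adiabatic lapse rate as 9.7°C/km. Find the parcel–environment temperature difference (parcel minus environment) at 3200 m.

Parcel:
  400–3200 m, dry: Δz = 2.8 km ⇒ ΔT = -27.16°C; T = -7.96°C
Environment:
  400–1400 m, environment, lower layer: Δz = 1 km ⇒ ΔT = -10.3°C; T = 8.9°C
  1400–3200 m, environment, upper layer: Δz = 1.8 km ⇒ ΔT = -12.96°C; T = -4.06°C
T_parcel − T_env = -7.96 − (-4.06) = -3.9°C

-3.9°C (parcel cooler than environment)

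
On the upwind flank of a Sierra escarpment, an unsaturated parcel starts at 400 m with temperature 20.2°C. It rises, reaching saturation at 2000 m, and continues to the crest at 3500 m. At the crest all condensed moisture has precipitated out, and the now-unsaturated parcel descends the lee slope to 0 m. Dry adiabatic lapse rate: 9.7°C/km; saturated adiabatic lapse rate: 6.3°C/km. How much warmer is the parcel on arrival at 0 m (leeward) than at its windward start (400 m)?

+8.98°C

400 → 2000 m (dry, 9.7°C/km): ΔT = -9.7 × 1.6 = -15.52°C → T = 4.68°C
2000 → 3500 m (saturated, 6.3°C/km): ΔT = -6.3 × 1.5 = -9.45°C → T = -4.77°C
3500 → 0 m (dry descent, 9.7°C/km): ΔT = +9.7 × 3.5 = +33.95°C → T = 29.18°C
Net change vs windward start: 29.18 − 20.2 = +8.98°C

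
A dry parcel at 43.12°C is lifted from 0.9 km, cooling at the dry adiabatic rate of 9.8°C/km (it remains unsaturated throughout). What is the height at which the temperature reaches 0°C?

Height above start = (43.12 − 0) / 9.8 = 4.4 km
Altitude = 900 m + 4400 m = 5300 m

5.3 km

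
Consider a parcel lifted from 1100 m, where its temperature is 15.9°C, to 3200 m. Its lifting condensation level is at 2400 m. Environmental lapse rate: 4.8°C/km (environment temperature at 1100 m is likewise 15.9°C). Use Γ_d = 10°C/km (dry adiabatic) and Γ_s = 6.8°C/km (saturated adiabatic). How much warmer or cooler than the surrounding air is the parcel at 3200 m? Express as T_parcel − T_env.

Parcel:
  1100 → 2400 m (dry, 10°C/km): ΔT = -10 × 1.3 = -13°C → T = 2.9°C
  2400 → 3200 m (saturated, 6.8°C/km): ΔT = -6.8 × 0.8 = -5.44°C → T = -2.54°C
Environment:
  1100 → 3200 m (environment, 4.8°C/km): ΔT = -4.8 × 2.1 = -10.08°C → T = 5.82°C
T_parcel − T_env = -2.54 − 5.82 = -8.36°C

-8.36°C (parcel cooler than environment)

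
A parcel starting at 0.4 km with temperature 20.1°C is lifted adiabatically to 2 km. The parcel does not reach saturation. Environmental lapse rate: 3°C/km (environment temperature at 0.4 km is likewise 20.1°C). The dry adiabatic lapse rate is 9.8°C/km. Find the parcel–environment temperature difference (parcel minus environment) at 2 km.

-10.88°C (parcel cooler than environment)

Parcel:
  400–2000 m, dry: Δz = 1.6 km ⇒ ΔT = -15.68°C; T = 4.42°C
Environment:
  400–2000 m, environment: Δz = 1.6 km ⇒ ΔT = -4.8°C; T = 15.3°C
T_parcel − T_env = 4.42 − 15.3 = -10.88°C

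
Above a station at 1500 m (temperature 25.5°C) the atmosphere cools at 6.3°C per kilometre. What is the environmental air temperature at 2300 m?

20.46°C

1500 → 2300 m (environmental, 6.3°C/km): ΔT = -6.3 × 0.8 = -5.04°C → T = 20.46°C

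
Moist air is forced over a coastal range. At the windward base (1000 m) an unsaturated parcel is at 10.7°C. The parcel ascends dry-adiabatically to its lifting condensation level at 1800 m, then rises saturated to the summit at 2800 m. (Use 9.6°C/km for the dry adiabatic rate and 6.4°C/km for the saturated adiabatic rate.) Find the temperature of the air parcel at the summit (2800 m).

-3.38°C

From 1000 m to 1800 m (dry): cools by 9.6 × 0.8 = 7.68°C, giving 3.02°C.
From 1800 m to 2800 m (saturated): cools by 6.4 × 1 = 6.4°C, giving -3.38°C.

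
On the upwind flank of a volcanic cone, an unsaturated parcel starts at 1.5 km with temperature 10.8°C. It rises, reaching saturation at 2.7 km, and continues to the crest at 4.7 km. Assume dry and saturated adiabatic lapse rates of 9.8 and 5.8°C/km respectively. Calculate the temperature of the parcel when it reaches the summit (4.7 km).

From 1500 m to 2700 m (dry): cools by 9.8 × 1.2 = 11.76°C, giving -0.96°C.
From 2700 m to 4700 m (saturated): cools by 5.8 × 2 = 11.6°C, giving -12.56°C.

-12.56°C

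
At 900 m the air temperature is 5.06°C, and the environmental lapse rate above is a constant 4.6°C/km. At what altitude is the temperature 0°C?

Height above start = (5.06 − 0) / 4.6 = 1.1 km
Altitude = 900 m + 1100 m = 2000 m

2000 m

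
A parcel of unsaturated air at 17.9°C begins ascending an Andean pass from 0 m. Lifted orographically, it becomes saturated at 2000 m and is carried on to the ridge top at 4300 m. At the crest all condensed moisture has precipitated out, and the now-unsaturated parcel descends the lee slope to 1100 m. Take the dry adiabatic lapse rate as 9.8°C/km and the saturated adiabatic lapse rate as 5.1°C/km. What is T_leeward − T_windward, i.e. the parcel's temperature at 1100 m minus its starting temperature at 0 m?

From 0 m to 2000 m (dry): cools by 9.8 × 2 = 19.6°C, giving -1.7°C.
From 2000 m to 4300 m (saturated): cools by 5.1 × 2.3 = 11.73°C, giving -13.43°C.
From 4300 m to 1100 m (dry descent): warms by 9.8 × 3.2 = 31.36°C, giving 17.93°C.
Net change vs windward start: 17.93 − 17.9 = +0.03°C

+0.03°C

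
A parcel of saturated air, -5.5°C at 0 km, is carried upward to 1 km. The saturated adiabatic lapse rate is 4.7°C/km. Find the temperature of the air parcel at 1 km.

0 → 1000 m (saturated adiabatic, 4.7°C/km): ΔT = -4.7 × 1 = -4.7°C → T = -10.2°C

-10.2°C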